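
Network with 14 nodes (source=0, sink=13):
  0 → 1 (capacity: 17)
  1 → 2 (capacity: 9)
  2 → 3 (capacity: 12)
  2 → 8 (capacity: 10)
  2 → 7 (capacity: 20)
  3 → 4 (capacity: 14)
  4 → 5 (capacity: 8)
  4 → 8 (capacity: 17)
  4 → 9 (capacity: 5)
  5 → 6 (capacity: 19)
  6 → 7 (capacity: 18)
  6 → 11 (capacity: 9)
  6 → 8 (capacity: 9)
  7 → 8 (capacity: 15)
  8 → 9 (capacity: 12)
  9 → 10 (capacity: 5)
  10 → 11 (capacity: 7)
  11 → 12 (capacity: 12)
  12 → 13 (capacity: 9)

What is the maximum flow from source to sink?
Maximum flow = 9

Max flow: 9

Flow assignment:
  0 → 1: 9/17
  1 → 2: 9/9
  2 → 3: 4/12
  2 → 8: 5/10
  3 → 4: 4/14
  4 → 5: 4/8
  5 → 6: 4/19
  6 → 11: 4/9
  8 → 9: 5/12
  9 → 10: 5/5
  10 → 11: 5/7
  11 → 12: 9/12
  12 → 13: 9/9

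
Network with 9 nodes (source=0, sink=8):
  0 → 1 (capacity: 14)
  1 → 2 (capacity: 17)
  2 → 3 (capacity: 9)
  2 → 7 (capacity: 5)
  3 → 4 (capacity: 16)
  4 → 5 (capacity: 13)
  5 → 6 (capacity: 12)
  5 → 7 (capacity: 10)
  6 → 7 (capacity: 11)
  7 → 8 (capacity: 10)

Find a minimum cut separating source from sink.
Min cut value = 10, edges: (7,8)

Min cut value: 10
Partition: S = [0, 1, 2, 3, 4, 5, 6, 7], T = [8]
Cut edges: (7,8)

By max-flow min-cut theorem, max flow = min cut = 10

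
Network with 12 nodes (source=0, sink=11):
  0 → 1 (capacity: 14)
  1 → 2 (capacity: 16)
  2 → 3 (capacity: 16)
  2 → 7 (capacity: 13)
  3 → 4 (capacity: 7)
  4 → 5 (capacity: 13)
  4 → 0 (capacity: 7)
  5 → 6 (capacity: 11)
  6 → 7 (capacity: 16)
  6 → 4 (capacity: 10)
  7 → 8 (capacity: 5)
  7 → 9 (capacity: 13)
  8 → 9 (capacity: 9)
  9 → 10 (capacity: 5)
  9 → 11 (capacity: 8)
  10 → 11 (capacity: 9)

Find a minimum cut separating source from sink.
Min cut value = 13, edges: (9,10), (9,11)

Min cut value: 13
Partition: S = [0, 1, 2, 3, 4, 5, 6, 7, 8, 9], T = [10, 11]
Cut edges: (9,10), (9,11)

By max-flow min-cut theorem, max flow = min cut = 13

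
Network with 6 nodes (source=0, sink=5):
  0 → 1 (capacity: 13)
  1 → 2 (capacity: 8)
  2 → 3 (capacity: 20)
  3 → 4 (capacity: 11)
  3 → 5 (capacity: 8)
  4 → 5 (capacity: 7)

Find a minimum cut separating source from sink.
Min cut value = 8, edges: (1,2)

Min cut value: 8
Partition: S = [0, 1], T = [2, 3, 4, 5]
Cut edges: (1,2)

By max-flow min-cut theorem, max flow = min cut = 8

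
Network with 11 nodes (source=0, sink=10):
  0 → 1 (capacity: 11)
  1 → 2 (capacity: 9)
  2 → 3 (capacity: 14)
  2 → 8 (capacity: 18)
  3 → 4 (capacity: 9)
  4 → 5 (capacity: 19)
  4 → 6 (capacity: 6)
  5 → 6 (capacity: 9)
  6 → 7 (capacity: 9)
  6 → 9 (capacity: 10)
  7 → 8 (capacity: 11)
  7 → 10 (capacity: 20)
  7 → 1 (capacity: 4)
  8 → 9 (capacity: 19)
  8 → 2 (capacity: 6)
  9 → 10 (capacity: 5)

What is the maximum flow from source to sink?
Maximum flow = 9

Max flow: 9

Flow assignment:
  0 → 1: 9/11
  1 → 2: 9/9
  2 → 3: 4/14
  2 → 8: 5/18
  3 → 4: 4/9
  4 → 6: 4/6
  6 → 7: 4/9
  7 → 10: 4/20
  8 → 9: 5/19
  9 → 10: 5/5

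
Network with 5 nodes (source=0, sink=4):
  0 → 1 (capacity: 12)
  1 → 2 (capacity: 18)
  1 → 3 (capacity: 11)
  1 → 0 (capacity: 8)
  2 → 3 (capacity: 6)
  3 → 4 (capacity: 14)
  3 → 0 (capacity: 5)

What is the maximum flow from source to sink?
Maximum flow = 12

Max flow: 12

Flow assignment:
  0 → 1: 12/12
  1 → 2: 1/18
  1 → 3: 11/11
  2 → 3: 1/6
  3 → 4: 12/14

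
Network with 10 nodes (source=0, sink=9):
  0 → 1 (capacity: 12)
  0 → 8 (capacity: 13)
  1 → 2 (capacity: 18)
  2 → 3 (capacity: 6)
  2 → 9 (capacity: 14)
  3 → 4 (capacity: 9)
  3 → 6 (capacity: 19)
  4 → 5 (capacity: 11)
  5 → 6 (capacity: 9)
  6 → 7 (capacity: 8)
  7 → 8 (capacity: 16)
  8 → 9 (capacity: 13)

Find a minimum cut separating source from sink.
Min cut value = 25, edges: (0,1), (8,9)

Min cut value: 25
Partition: S = [0, 3, 4, 5, 6, 7, 8], T = [1, 2, 9]
Cut edges: (0,1), (8,9)

By max-flow min-cut theorem, max flow = min cut = 25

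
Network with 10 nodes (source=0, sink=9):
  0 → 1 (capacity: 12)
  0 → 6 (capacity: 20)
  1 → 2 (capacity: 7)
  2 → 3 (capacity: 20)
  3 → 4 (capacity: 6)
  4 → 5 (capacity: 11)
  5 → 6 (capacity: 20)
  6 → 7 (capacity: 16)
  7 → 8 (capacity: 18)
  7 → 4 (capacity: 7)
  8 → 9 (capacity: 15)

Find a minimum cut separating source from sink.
Min cut value = 15, edges: (8,9)

Min cut value: 15
Partition: S = [0, 1, 2, 3, 4, 5, 6, 7, 8], T = [9]
Cut edges: (8,9)

By max-flow min-cut theorem, max flow = min cut = 15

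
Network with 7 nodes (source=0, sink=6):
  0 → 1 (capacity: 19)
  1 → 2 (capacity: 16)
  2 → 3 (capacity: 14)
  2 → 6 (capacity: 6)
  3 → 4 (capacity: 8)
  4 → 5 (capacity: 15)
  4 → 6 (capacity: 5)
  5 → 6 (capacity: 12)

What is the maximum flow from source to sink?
Maximum flow = 14

Max flow: 14

Flow assignment:
  0 → 1: 14/19
  1 → 2: 14/16
  2 → 3: 8/14
  2 → 6: 6/6
  3 → 4: 8/8
  4 → 5: 3/15
  4 → 6: 5/5
  5 → 6: 3/12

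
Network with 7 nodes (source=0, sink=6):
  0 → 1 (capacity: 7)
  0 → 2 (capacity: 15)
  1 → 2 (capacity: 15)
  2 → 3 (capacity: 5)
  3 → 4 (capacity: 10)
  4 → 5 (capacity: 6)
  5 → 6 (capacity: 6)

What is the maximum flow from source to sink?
Maximum flow = 5

Max flow: 5

Flow assignment:
  0 → 1: 5/7
  1 → 2: 5/15
  2 → 3: 5/5
  3 → 4: 5/10
  4 → 5: 5/6
  5 → 6: 5/6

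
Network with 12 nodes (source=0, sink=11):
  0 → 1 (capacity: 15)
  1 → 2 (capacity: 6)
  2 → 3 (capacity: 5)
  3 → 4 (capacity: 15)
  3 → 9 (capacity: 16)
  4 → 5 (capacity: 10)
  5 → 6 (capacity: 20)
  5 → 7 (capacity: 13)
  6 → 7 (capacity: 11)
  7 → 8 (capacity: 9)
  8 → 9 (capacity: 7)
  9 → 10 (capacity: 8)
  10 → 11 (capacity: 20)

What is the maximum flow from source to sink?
Maximum flow = 5

Max flow: 5

Flow assignment:
  0 → 1: 5/15
  1 → 2: 5/6
  2 → 3: 5/5
  3 → 9: 5/16
  9 → 10: 5/8
  10 → 11: 5/20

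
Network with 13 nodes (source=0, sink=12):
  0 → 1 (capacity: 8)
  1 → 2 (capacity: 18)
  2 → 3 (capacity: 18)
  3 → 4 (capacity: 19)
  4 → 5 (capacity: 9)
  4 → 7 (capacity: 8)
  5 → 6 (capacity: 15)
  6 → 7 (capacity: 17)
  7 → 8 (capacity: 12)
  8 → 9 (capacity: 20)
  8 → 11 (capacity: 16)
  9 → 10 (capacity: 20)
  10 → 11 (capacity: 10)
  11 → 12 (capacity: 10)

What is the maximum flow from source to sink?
Maximum flow = 8

Max flow: 8

Flow assignment:
  0 → 1: 8/8
  1 → 2: 8/18
  2 → 3: 8/18
  3 → 4: 8/19
  4 → 7: 8/8
  7 → 8: 8/12
  8 → 11: 8/16
  11 → 12: 8/10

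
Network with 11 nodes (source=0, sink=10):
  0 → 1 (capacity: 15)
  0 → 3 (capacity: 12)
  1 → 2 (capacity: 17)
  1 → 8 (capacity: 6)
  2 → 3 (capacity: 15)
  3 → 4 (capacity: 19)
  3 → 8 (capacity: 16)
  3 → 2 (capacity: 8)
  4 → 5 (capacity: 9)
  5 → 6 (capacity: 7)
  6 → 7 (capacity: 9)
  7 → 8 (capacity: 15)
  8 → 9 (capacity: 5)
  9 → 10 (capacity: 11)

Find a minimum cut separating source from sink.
Min cut value = 5, edges: (8,9)

Min cut value: 5
Partition: S = [0, 1, 2, 3, 4, 5, 6, 7, 8], T = [9, 10]
Cut edges: (8,9)

By max-flow min-cut theorem, max flow = min cut = 5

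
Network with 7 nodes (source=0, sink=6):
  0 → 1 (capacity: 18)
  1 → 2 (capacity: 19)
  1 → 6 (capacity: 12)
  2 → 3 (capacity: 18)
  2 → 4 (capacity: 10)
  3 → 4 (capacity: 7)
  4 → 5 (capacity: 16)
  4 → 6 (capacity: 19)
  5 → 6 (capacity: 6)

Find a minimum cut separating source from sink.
Min cut value = 18, edges: (0,1)

Min cut value: 18
Partition: S = [0], T = [1, 2, 3, 4, 5, 6]
Cut edges: (0,1)

By max-flow min-cut theorem, max flow = min cut = 18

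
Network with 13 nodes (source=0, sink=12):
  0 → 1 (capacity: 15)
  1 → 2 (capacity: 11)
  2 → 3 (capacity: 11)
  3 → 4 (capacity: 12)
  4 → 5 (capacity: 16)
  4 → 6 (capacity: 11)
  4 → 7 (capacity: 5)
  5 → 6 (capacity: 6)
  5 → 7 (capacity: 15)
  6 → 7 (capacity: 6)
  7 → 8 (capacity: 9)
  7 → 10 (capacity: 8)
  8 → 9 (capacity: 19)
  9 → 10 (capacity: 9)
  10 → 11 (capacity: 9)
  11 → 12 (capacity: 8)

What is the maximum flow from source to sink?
Maximum flow = 8

Max flow: 8

Flow assignment:
  0 → 1: 8/15
  1 → 2: 8/11
  2 → 3: 8/11
  3 → 4: 8/12
  4 → 5: 6/16
  4 → 7: 2/5
  5 → 7: 6/15
  7 → 8: 3/9
  7 → 10: 5/8
  8 → 9: 3/19
  9 → 10: 3/9
  10 → 11: 8/9
  11 → 12: 8/8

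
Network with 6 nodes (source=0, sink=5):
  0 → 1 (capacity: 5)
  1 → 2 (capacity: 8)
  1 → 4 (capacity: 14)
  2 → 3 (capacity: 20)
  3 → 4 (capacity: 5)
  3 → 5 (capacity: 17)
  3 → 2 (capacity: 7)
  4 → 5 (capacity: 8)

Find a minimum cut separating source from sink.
Min cut value = 5, edges: (0,1)

Min cut value: 5
Partition: S = [0], T = [1, 2, 3, 4, 5]
Cut edges: (0,1)

By max-flow min-cut theorem, max flow = min cut = 5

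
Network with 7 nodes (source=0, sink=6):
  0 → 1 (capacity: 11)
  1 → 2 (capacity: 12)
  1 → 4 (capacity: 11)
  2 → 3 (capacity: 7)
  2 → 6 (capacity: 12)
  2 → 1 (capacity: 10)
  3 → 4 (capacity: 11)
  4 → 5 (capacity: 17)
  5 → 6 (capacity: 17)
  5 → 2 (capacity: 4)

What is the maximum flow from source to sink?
Maximum flow = 11

Max flow: 11

Flow assignment:
  0 → 1: 11/11
  1 → 2: 11/12
  2 → 6: 11/12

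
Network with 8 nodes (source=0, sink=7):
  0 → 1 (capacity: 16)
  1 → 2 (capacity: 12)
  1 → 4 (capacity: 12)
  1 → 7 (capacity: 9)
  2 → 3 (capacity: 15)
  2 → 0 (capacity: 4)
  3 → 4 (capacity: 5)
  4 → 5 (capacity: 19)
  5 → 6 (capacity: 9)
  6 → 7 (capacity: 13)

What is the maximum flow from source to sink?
Maximum flow = 16

Max flow: 16

Flow assignment:
  0 → 1: 16/16
  1 → 4: 7/12
  1 → 7: 9/9
  4 → 5: 7/19
  5 → 6: 7/9
  6 → 7: 7/13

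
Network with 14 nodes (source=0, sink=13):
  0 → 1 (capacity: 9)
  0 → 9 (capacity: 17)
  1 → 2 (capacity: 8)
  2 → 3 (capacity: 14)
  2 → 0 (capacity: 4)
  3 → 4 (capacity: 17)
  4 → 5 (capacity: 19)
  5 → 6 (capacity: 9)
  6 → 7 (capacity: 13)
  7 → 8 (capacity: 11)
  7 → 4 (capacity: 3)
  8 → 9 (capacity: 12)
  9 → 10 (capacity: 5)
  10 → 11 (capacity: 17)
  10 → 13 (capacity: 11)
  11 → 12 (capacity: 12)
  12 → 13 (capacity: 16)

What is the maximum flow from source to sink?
Maximum flow = 5

Max flow: 5

Flow assignment:
  0 → 1: 8/9
  1 → 2: 8/8
  2 → 3: 5/14
  2 → 0: 3/4
  3 → 4: 5/17
  4 → 5: 8/19
  5 → 6: 8/9
  6 → 7: 8/13
  7 → 8: 5/11
  7 → 4: 3/3
  8 → 9: 5/12
  9 → 10: 5/5
  10 → 13: 5/11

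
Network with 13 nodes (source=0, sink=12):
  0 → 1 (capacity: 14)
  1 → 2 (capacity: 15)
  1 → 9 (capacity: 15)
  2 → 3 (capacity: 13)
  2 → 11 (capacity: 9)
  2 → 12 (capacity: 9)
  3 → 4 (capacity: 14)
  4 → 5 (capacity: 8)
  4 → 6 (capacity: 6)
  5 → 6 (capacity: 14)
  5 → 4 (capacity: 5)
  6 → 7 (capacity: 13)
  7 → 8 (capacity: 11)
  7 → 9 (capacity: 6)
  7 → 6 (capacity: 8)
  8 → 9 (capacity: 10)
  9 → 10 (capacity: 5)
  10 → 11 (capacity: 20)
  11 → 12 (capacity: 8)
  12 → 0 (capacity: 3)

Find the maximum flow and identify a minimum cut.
Max flow = 14, Min cut edges: (0,1)

Maximum flow: 14
Minimum cut: (0,1)
Partition: S = [0], T = [1, 2, 3, 4, 5, 6, 7, 8, 9, 10, 11, 12]

Max-flow min-cut theorem verified: both equal 14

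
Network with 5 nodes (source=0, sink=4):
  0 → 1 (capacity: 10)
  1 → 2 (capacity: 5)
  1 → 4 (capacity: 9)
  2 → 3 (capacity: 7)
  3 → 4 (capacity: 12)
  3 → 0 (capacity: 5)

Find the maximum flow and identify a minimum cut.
Max flow = 10, Min cut edges: (0,1)

Maximum flow: 10
Minimum cut: (0,1)
Partition: S = [0], T = [1, 2, 3, 4]

Max-flow min-cut theorem verified: both equal 10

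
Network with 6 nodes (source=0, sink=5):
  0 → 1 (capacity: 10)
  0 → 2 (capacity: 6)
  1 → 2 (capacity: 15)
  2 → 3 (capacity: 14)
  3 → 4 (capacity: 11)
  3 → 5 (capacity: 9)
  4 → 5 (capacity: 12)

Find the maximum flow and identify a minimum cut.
Max flow = 14, Min cut edges: (2,3)

Maximum flow: 14
Minimum cut: (2,3)
Partition: S = [0, 1, 2], T = [3, 4, 5]

Max-flow min-cut theorem verified: both equal 14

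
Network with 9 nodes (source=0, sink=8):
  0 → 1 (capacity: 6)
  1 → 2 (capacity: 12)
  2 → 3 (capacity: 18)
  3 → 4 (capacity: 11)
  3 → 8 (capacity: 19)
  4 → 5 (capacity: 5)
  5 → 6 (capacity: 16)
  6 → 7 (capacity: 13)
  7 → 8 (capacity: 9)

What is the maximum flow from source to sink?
Maximum flow = 6

Max flow: 6

Flow assignment:
  0 → 1: 6/6
  1 → 2: 6/12
  2 → 3: 6/18
  3 → 8: 6/19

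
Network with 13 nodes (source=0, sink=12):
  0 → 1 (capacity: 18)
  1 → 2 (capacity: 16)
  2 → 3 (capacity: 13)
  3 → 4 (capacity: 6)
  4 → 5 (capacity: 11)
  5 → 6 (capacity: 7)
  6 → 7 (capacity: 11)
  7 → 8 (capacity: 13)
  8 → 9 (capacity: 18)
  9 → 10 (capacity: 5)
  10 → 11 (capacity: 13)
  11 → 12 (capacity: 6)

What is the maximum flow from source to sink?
Maximum flow = 5

Max flow: 5

Flow assignment:
  0 → 1: 5/18
  1 → 2: 5/16
  2 → 3: 5/13
  3 → 4: 5/6
  4 → 5: 5/11
  5 → 6: 5/7
  6 → 7: 5/11
  7 → 8: 5/13
  8 → 9: 5/18
  9 → 10: 5/5
  10 → 11: 5/13
  11 → 12: 5/6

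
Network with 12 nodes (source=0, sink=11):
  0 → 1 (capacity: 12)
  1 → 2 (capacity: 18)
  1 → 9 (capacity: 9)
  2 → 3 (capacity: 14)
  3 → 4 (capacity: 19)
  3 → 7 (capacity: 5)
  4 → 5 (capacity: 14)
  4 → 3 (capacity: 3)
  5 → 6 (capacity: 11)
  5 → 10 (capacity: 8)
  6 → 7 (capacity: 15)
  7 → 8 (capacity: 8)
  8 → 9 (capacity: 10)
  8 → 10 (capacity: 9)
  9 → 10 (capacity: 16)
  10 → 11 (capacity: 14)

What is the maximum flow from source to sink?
Maximum flow = 12

Max flow: 12

Flow assignment:
  0 → 1: 12/12
  1 → 2: 3/18
  1 → 9: 9/9
  2 → 3: 3/14
  3 → 4: 3/19
  4 → 5: 3/14
  5 → 10: 3/8
  9 → 10: 9/16
  10 → 11: 12/14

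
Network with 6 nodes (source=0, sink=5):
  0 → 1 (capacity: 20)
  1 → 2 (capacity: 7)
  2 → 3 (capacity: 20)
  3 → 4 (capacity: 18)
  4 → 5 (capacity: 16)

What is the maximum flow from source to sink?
Maximum flow = 7

Max flow: 7

Flow assignment:
  0 → 1: 7/20
  1 → 2: 7/7
  2 → 3: 7/20
  3 → 4: 7/18
  4 → 5: 7/16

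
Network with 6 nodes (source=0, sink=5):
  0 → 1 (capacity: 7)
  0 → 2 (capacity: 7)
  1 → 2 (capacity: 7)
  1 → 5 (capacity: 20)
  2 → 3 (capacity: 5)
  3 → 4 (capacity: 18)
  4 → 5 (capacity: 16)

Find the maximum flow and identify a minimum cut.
Max flow = 12, Min cut edges: (0,1), (2,3)

Maximum flow: 12
Minimum cut: (0,1), (2,3)
Partition: S = [0, 2], T = [1, 3, 4, 5]

Max-flow min-cut theorem verified: both equal 12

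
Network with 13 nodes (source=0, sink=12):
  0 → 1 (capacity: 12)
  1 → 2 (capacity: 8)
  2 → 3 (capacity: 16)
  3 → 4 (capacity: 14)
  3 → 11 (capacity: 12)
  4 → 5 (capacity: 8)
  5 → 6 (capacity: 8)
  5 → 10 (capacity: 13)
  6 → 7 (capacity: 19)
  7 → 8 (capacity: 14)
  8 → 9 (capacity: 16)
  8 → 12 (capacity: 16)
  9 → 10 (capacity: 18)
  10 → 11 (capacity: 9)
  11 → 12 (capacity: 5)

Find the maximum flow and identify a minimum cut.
Max flow = 8, Min cut edges: (1,2)

Maximum flow: 8
Minimum cut: (1,2)
Partition: S = [0, 1], T = [2, 3, 4, 5, 6, 7, 8, 9, 10, 11, 12]

Max-flow min-cut theorem verified: both equal 8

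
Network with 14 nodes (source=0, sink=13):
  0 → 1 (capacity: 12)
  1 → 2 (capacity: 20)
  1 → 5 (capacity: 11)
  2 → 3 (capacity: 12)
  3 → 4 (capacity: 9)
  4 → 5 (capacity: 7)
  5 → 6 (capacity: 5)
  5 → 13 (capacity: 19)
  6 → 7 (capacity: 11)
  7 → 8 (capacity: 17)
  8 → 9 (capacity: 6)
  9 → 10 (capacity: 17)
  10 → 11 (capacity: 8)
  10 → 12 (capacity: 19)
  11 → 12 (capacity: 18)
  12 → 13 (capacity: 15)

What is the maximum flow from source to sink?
Maximum flow = 12

Max flow: 12

Flow assignment:
  0 → 1: 12/12
  1 → 2: 1/20
  1 → 5: 11/11
  2 → 3: 1/12
  3 → 4: 1/9
  4 → 5: 1/7
  5 → 13: 12/19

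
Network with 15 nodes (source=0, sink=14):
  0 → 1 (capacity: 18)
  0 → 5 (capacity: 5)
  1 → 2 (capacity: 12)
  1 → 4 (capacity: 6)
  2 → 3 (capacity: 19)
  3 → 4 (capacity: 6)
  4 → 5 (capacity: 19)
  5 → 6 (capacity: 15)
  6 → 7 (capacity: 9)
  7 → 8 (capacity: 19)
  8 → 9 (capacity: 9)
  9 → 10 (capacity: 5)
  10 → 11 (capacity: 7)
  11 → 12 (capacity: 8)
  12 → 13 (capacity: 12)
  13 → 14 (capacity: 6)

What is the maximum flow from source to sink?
Maximum flow = 5

Max flow: 5

Flow assignment:
  0 → 1: 5/18
  1 → 2: 5/12
  2 → 3: 5/19
  3 → 4: 5/6
  4 → 5: 5/19
  5 → 6: 5/15
  6 → 7: 5/9
  7 → 8: 5/19
  8 → 9: 5/9
  9 → 10: 5/5
  10 → 11: 5/7
  11 → 12: 5/8
  12 → 13: 5/12
  13 → 14: 5/6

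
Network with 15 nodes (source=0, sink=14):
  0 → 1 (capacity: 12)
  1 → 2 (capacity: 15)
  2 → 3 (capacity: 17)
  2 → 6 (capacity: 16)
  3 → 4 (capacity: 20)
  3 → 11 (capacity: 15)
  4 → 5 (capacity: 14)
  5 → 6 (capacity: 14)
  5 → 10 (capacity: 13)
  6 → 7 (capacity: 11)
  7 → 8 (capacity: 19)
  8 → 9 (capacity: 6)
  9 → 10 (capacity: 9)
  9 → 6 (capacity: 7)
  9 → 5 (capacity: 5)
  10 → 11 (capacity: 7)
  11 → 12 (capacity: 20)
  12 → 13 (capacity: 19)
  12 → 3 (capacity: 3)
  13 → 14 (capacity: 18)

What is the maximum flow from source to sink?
Maximum flow = 12

Max flow: 12

Flow assignment:
  0 → 1: 12/12
  1 → 2: 12/15
  2 → 3: 12/17
  3 → 11: 12/15
  11 → 12: 12/20
  12 → 13: 12/19
  13 → 14: 12/18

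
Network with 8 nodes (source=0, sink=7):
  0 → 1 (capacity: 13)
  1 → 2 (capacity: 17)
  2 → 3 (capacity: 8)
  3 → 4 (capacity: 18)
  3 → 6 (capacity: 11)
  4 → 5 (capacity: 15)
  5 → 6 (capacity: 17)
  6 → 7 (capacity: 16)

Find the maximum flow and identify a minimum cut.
Max flow = 8, Min cut edges: (2,3)

Maximum flow: 8
Minimum cut: (2,3)
Partition: S = [0, 1, 2], T = [3, 4, 5, 6, 7]

Max-flow min-cut theorem verified: both equal 8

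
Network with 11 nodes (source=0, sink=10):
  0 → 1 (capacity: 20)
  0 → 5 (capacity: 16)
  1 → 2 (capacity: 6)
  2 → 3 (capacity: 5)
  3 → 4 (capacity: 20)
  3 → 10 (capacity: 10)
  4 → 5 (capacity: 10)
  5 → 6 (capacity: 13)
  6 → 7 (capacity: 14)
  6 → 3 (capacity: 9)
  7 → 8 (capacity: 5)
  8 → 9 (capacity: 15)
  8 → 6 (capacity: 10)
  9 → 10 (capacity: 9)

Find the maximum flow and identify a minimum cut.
Max flow = 15, Min cut edges: (3,10), (7,8)

Maximum flow: 15
Minimum cut: (3,10), (7,8)
Partition: S = [0, 1, 2, 3, 4, 5, 6, 7], T = [8, 9, 10]

Max-flow min-cut theorem verified: both equal 15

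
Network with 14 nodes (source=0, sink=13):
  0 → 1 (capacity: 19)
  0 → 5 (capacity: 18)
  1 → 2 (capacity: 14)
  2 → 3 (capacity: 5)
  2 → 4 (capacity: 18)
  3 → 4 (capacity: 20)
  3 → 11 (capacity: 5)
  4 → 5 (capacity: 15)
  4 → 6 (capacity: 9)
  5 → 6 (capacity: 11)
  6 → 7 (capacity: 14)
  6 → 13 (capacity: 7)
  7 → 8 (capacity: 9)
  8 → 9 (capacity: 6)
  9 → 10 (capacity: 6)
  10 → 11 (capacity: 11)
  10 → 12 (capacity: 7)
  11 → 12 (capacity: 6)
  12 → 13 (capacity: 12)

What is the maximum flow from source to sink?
Maximum flow = 18

Max flow: 18

Flow assignment:
  0 → 1: 14/19
  0 → 5: 4/18
  1 → 2: 14/14
  2 → 3: 5/5
  2 → 4: 9/18
  3 → 11: 5/5
  4 → 6: 9/9
  5 → 6: 4/11
  6 → 7: 6/14
  6 → 13: 7/7
  7 → 8: 6/9
  8 → 9: 6/6
  9 → 10: 6/6
  10 → 12: 6/7
  11 → 12: 5/6
  12 → 13: 11/12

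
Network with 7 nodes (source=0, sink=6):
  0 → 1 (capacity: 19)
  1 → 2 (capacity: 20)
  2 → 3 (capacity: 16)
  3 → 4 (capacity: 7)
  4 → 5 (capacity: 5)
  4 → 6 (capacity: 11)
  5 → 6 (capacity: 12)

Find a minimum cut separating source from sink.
Min cut value = 7, edges: (3,4)

Min cut value: 7
Partition: S = [0, 1, 2, 3], T = [4, 5, 6]
Cut edges: (3,4)

By max-flow min-cut theorem, max flow = min cut = 7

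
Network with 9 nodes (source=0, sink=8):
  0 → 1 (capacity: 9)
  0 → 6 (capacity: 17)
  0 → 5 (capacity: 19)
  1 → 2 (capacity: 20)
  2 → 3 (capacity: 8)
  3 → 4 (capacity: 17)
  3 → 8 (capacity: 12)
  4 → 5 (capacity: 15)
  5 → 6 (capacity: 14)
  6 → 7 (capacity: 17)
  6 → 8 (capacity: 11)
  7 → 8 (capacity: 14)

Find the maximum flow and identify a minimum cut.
Max flow = 33, Min cut edges: (2,3), (6,8), (7,8)

Maximum flow: 33
Minimum cut: (2,3), (6,8), (7,8)
Partition: S = [0, 1, 2, 4, 5, 6, 7], T = [3, 8]

Max-flow min-cut theorem verified: both equal 33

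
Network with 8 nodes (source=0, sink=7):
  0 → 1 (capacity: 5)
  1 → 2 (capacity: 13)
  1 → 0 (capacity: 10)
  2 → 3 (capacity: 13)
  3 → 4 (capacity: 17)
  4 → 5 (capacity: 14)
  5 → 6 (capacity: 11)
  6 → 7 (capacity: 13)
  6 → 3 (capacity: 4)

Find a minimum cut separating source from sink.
Min cut value = 5, edges: (0,1)

Min cut value: 5
Partition: S = [0], T = [1, 2, 3, 4, 5, 6, 7]
Cut edges: (0,1)

By max-flow min-cut theorem, max flow = min cut = 5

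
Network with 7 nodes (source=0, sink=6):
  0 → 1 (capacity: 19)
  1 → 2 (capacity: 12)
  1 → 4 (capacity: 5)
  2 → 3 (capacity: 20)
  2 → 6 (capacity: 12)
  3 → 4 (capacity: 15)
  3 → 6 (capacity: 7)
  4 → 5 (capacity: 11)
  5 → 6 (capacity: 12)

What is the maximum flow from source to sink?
Maximum flow = 17

Max flow: 17

Flow assignment:
  0 → 1: 17/19
  1 → 2: 12/12
  1 → 4: 5/5
  2 → 6: 12/12
  4 → 5: 5/11
  5 → 6: 5/12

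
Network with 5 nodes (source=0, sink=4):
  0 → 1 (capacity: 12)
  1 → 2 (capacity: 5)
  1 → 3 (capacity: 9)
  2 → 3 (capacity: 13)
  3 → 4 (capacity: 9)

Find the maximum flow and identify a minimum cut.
Max flow = 9, Min cut edges: (3,4)

Maximum flow: 9
Minimum cut: (3,4)
Partition: S = [0, 1, 2, 3], T = [4]

Max-flow min-cut theorem verified: both equal 9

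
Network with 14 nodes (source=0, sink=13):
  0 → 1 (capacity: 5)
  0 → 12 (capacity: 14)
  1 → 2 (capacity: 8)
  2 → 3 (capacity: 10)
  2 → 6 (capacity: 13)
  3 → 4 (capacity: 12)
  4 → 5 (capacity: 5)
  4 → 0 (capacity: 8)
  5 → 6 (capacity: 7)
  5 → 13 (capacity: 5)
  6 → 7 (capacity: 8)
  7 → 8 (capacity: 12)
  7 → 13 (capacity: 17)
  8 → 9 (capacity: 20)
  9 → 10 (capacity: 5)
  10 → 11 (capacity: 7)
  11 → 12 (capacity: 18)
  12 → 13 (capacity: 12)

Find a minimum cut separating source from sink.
Min cut value = 17, edges: (0,1), (12,13)

Min cut value: 17
Partition: S = [0, 8, 9, 10, 11, 12], T = [1, 2, 3, 4, 5, 6, 7, 13]
Cut edges: (0,1), (12,13)

By max-flow min-cut theorem, max flow = min cut = 17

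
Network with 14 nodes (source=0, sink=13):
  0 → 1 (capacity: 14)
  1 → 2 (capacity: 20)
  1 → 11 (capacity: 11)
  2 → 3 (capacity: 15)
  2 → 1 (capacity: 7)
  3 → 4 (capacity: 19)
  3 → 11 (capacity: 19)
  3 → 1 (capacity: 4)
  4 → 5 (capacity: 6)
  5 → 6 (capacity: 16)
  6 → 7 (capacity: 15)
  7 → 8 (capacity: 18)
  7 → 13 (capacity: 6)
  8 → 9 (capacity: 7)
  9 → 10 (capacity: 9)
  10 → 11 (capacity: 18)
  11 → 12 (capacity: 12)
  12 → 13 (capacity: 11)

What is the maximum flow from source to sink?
Maximum flow = 14

Max flow: 14

Flow assignment:
  0 → 1: 14/14
  1 → 2: 3/20
  1 → 11: 11/11
  2 → 3: 3/15
  3 → 4: 3/19
  4 → 5: 3/6
  5 → 6: 3/16
  6 → 7: 3/15
  7 → 13: 3/6
  11 → 12: 11/12
  12 → 13: 11/11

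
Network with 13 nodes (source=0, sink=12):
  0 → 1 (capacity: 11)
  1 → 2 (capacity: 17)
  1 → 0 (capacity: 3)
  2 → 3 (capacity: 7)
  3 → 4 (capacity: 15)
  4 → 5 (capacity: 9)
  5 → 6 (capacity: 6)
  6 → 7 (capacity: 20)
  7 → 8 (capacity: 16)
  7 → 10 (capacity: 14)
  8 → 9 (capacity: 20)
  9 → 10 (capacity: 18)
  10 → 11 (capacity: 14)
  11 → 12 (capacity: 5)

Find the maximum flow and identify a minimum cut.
Max flow = 5, Min cut edges: (11,12)

Maximum flow: 5
Minimum cut: (11,12)
Partition: S = [0, 1, 2, 3, 4, 5, 6, 7, 8, 9, 10, 11], T = [12]

Max-flow min-cut theorem verified: both equal 5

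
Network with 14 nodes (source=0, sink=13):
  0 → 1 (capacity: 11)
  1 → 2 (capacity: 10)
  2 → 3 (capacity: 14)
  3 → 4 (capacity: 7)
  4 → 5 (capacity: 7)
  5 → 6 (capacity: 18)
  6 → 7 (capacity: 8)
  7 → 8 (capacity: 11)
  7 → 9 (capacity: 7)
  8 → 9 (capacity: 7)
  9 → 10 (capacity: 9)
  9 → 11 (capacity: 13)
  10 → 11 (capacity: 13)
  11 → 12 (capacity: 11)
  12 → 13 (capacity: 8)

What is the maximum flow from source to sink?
Maximum flow = 7

Max flow: 7

Flow assignment:
  0 → 1: 7/11
  1 → 2: 7/10
  2 → 3: 7/14
  3 → 4: 7/7
  4 → 5: 7/7
  5 → 6: 7/18
  6 → 7: 7/8
  7 → 9: 7/7
  9 → 11: 7/13
  11 → 12: 7/11
  12 → 13: 7/8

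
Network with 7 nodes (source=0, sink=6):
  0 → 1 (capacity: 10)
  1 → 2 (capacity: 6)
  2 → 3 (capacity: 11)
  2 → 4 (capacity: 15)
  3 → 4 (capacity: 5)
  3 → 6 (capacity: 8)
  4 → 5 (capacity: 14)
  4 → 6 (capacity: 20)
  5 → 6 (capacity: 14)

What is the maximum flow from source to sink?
Maximum flow = 6

Max flow: 6

Flow assignment:
  0 → 1: 6/10
  1 → 2: 6/6
  2 → 3: 6/11
  3 → 6: 6/8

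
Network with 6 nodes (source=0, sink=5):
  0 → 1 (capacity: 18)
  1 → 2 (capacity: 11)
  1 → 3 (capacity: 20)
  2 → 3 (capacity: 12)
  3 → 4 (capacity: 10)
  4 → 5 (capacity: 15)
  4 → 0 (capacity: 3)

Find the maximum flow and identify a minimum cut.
Max flow = 10, Min cut edges: (3,4)

Maximum flow: 10
Minimum cut: (3,4)
Partition: S = [0, 1, 2, 3], T = [4, 5]

Max-flow min-cut theorem verified: both equal 10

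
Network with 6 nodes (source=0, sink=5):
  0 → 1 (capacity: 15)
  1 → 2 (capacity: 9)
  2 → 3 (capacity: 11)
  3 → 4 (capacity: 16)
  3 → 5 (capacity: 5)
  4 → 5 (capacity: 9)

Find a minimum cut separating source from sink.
Min cut value = 9, edges: (1,2)

Min cut value: 9
Partition: S = [0, 1], T = [2, 3, 4, 5]
Cut edges: (1,2)

By max-flow min-cut theorem, max flow = min cut = 9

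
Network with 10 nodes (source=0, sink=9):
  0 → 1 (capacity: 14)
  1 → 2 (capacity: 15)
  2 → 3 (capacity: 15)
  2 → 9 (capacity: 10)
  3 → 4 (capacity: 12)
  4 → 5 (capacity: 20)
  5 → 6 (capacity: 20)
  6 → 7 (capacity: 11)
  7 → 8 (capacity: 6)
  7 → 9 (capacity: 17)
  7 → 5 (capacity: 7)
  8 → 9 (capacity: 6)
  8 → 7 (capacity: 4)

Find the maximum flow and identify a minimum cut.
Max flow = 14, Min cut edges: (0,1)

Maximum flow: 14
Minimum cut: (0,1)
Partition: S = [0], T = [1, 2, 3, 4, 5, 6, 7, 8, 9]

Max-flow min-cut theorem verified: both equal 14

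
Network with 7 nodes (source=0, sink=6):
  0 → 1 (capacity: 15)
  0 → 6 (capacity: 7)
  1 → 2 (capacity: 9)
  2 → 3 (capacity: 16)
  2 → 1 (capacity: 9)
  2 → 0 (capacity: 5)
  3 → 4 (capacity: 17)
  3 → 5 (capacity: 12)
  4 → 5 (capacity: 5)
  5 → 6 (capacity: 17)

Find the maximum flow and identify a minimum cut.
Max flow = 16, Min cut edges: (0,6), (1,2)

Maximum flow: 16
Minimum cut: (0,6), (1,2)
Partition: S = [0, 1], T = [2, 3, 4, 5, 6]

Max-flow min-cut theorem verified: both equal 16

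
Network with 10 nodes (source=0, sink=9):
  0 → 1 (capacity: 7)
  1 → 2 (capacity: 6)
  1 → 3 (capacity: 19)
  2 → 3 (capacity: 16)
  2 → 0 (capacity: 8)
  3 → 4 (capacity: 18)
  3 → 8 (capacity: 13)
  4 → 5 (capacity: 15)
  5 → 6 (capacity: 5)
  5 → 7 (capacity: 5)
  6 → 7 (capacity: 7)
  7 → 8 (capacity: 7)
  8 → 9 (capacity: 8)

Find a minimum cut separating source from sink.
Min cut value = 7, edges: (0,1)

Min cut value: 7
Partition: S = [0], T = [1, 2, 3, 4, 5, 6, 7, 8, 9]
Cut edges: (0,1)

By max-flow min-cut theorem, max flow = min cut = 7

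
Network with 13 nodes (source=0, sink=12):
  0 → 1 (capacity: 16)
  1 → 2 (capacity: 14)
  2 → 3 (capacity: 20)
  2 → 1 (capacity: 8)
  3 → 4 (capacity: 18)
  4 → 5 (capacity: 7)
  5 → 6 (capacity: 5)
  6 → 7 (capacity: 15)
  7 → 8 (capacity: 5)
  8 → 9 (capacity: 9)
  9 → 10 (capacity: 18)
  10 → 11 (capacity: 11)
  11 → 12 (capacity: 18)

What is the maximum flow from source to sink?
Maximum flow = 5

Max flow: 5

Flow assignment:
  0 → 1: 5/16
  1 → 2: 5/14
  2 → 3: 5/20
  3 → 4: 5/18
  4 → 5: 5/7
  5 → 6: 5/5
  6 → 7: 5/15
  7 → 8: 5/5
  8 → 9: 5/9
  9 → 10: 5/18
  10 → 11: 5/11
  11 → 12: 5/18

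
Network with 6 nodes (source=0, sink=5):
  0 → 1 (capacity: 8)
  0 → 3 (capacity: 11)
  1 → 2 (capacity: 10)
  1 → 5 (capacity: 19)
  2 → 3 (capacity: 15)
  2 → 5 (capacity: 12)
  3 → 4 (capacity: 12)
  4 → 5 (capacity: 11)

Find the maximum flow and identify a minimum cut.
Max flow = 19, Min cut edges: (0,1), (4,5)

Maximum flow: 19
Minimum cut: (0,1), (4,5)
Partition: S = [0, 3, 4], T = [1, 2, 5]

Max-flow min-cut theorem verified: both equal 19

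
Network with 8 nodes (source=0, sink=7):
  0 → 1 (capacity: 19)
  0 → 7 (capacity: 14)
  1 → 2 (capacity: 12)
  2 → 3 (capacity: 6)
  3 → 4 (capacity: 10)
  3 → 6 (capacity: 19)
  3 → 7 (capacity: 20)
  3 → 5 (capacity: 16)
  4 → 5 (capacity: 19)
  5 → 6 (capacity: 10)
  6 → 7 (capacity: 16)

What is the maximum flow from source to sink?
Maximum flow = 20

Max flow: 20

Flow assignment:
  0 → 1: 6/19
  0 → 7: 14/14
  1 → 2: 6/12
  2 → 3: 6/6
  3 → 7: 6/20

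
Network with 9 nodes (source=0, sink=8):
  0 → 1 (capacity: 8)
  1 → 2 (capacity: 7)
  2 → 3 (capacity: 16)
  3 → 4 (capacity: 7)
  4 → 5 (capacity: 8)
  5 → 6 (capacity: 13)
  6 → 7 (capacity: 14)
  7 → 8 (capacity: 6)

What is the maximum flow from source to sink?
Maximum flow = 6

Max flow: 6

Flow assignment:
  0 → 1: 6/8
  1 → 2: 6/7
  2 → 3: 6/16
  3 → 4: 6/7
  4 → 5: 6/8
  5 → 6: 6/13
  6 → 7: 6/14
  7 → 8: 6/6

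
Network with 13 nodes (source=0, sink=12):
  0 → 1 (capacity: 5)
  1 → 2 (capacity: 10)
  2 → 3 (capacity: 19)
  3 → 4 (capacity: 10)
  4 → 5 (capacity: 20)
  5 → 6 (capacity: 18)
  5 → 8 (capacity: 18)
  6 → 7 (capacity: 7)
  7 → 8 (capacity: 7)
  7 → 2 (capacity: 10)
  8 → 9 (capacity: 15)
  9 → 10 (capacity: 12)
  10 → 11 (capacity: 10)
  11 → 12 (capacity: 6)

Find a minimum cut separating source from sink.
Min cut value = 5, edges: (0,1)

Min cut value: 5
Partition: S = [0], T = [1, 2, 3, 4, 5, 6, 7, 8, 9, 10, 11, 12]
Cut edges: (0,1)

By max-flow min-cut theorem, max flow = min cut = 5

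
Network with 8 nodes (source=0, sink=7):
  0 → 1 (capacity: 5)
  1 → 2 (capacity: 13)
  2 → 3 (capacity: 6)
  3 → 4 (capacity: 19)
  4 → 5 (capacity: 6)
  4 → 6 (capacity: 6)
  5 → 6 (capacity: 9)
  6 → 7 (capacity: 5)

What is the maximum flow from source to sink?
Maximum flow = 5

Max flow: 5

Flow assignment:
  0 → 1: 5/5
  1 → 2: 5/13
  2 → 3: 5/6
  3 → 4: 5/19
  4 → 6: 5/6
  6 → 7: 5/5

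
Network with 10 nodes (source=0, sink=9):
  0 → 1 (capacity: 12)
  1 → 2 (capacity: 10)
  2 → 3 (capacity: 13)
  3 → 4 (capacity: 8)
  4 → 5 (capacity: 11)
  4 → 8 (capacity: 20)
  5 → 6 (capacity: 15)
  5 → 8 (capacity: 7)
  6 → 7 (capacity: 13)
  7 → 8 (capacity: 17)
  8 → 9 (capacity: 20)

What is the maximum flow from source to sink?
Maximum flow = 8

Max flow: 8

Flow assignment:
  0 → 1: 8/12
  1 → 2: 8/10
  2 → 3: 8/13
  3 → 4: 8/8
  4 → 8: 8/20
  8 → 9: 8/20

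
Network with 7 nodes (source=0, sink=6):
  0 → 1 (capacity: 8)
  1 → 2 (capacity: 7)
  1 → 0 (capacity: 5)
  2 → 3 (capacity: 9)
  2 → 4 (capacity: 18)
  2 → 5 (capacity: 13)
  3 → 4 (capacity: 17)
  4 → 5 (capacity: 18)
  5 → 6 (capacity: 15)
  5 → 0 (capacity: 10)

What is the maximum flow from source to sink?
Maximum flow = 7

Max flow: 7

Flow assignment:
  0 → 1: 7/8
  1 → 2: 7/7
  2 → 5: 7/13
  5 → 6: 7/15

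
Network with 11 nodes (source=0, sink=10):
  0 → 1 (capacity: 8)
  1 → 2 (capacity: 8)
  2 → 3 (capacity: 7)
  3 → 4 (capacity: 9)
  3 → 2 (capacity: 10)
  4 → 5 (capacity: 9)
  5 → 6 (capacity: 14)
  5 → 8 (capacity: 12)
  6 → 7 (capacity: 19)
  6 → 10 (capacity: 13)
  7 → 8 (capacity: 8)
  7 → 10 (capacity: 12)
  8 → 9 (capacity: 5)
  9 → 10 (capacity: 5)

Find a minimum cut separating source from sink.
Min cut value = 7, edges: (2,3)

Min cut value: 7
Partition: S = [0, 1, 2], T = [3, 4, 5, 6, 7, 8, 9, 10]
Cut edges: (2,3)

By max-flow min-cut theorem, max flow = min cut = 7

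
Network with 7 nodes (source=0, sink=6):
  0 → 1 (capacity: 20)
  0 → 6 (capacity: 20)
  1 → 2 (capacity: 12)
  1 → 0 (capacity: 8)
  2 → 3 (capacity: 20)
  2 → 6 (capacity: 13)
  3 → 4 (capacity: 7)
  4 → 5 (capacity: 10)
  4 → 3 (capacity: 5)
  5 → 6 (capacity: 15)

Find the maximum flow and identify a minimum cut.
Max flow = 32, Min cut edges: (0,6), (1,2)

Maximum flow: 32
Minimum cut: (0,6), (1,2)
Partition: S = [0, 1], T = [2, 3, 4, 5, 6]

Max-flow min-cut theorem verified: both equal 32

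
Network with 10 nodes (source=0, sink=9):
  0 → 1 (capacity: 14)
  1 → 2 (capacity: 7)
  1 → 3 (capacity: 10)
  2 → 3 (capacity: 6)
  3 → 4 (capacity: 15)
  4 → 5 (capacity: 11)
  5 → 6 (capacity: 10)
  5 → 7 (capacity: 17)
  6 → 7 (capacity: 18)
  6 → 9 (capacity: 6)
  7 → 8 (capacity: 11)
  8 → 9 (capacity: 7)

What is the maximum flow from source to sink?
Maximum flow = 11

Max flow: 11

Flow assignment:
  0 → 1: 11/14
  1 → 2: 4/7
  1 → 3: 7/10
  2 → 3: 4/6
  3 → 4: 11/15
  4 → 5: 11/11
  5 → 6: 10/10
  5 → 7: 1/17
  6 → 7: 4/18
  6 → 9: 6/6
  7 → 8: 5/11
  8 → 9: 5/7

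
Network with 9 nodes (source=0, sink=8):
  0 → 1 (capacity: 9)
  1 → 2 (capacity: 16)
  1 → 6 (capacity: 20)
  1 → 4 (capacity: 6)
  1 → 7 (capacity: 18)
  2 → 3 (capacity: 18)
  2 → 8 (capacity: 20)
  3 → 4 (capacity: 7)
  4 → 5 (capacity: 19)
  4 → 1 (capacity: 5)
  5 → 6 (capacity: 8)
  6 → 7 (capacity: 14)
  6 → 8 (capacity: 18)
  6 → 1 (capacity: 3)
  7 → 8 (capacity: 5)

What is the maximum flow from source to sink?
Maximum flow = 9

Max flow: 9

Flow assignment:
  0 → 1: 9/9
  1 → 2: 9/16
  2 → 8: 9/20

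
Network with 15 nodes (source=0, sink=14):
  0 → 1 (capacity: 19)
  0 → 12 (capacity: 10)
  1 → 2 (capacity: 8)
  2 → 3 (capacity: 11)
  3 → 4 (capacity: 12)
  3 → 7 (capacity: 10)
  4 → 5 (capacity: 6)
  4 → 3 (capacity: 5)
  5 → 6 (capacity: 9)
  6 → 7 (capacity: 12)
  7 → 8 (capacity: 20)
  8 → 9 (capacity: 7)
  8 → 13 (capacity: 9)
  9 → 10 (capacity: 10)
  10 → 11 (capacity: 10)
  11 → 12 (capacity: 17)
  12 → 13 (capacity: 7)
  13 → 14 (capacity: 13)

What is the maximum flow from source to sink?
Maximum flow = 13

Max flow: 13

Flow assignment:
  0 → 1: 8/19
  0 → 12: 5/10
  1 → 2: 8/8
  2 → 3: 8/11
  3 → 7: 8/10
  7 → 8: 8/20
  8 → 13: 8/9
  12 → 13: 5/7
  13 → 14: 13/13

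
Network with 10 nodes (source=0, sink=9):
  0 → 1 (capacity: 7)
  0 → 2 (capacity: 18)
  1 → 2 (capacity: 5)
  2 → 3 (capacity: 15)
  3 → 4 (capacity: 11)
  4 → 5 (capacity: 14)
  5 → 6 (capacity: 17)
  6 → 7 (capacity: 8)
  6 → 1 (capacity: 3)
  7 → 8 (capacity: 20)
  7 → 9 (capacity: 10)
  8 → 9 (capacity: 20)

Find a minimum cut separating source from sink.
Min cut value = 8, edges: (6,7)

Min cut value: 8
Partition: S = [0, 1, 2, 3, 4, 5, 6], T = [7, 8, 9]
Cut edges: (6,7)

By max-flow min-cut theorem, max flow = min cut = 8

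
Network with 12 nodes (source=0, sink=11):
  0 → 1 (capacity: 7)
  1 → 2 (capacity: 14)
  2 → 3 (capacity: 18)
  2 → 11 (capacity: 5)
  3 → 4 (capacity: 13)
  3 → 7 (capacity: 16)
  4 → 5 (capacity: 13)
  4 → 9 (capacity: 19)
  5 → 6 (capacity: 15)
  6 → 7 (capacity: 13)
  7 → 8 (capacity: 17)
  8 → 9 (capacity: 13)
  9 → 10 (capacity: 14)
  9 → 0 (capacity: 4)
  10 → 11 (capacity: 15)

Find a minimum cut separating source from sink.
Min cut value = 7, edges: (0,1)

Min cut value: 7
Partition: S = [0], T = [1, 2, 3, 4, 5, 6, 7, 8, 9, 10, 11]
Cut edges: (0,1)

By max-flow min-cut theorem, max flow = min cut = 7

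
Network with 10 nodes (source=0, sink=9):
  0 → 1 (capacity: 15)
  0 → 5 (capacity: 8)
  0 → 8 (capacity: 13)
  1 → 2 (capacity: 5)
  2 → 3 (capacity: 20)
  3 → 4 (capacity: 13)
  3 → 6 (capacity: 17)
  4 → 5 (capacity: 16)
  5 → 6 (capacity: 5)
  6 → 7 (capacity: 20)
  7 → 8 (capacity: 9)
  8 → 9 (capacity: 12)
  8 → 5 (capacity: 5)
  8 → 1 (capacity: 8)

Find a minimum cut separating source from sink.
Min cut value = 12, edges: (8,9)

Min cut value: 12
Partition: S = [0, 1, 2, 3, 4, 5, 6, 7, 8], T = [9]
Cut edges: (8,9)

By max-flow min-cut theorem, max flow = min cut = 12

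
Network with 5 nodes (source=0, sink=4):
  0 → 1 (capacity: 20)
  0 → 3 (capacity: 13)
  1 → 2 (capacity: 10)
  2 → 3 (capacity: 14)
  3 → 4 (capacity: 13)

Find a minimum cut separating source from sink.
Min cut value = 13, edges: (3,4)

Min cut value: 13
Partition: S = [0, 1, 2, 3], T = [4]
Cut edges: (3,4)

By max-flow min-cut theorem, max flow = min cut = 13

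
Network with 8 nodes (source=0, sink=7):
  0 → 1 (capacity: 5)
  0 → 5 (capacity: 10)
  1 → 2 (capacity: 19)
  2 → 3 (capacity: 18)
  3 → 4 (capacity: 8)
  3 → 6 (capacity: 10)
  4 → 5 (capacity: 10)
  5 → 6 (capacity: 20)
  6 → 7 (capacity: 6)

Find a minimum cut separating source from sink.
Min cut value = 6, edges: (6,7)

Min cut value: 6
Partition: S = [0, 1, 2, 3, 4, 5, 6], T = [7]
Cut edges: (6,7)

By max-flow min-cut theorem, max flow = min cut = 6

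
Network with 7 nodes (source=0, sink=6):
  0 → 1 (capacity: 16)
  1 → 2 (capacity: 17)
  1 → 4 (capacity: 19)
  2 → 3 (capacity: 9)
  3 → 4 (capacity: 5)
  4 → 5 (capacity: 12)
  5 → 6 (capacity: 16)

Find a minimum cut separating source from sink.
Min cut value = 12, edges: (4,5)

Min cut value: 12
Partition: S = [0, 1, 2, 3, 4], T = [5, 6]
Cut edges: (4,5)

By max-flow min-cut theorem, max flow = min cut = 12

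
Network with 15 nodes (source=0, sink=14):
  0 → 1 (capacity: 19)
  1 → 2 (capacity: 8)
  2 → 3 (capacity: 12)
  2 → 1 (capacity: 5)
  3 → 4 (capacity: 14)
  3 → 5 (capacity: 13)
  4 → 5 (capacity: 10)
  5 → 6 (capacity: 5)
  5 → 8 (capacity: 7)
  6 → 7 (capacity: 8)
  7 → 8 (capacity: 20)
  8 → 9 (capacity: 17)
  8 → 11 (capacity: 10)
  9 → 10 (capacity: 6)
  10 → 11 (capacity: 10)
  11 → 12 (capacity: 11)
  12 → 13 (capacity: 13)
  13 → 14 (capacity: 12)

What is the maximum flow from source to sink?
Maximum flow = 8

Max flow: 8

Flow assignment:
  0 → 1: 8/19
  1 → 2: 8/8
  2 → 3: 8/12
  3 → 5: 8/13
  5 → 6: 1/5
  5 → 8: 7/7
  6 → 7: 1/8
  7 → 8: 1/20
  8 → 11: 8/10
  11 → 12: 8/11
  12 → 13: 8/13
  13 → 14: 8/12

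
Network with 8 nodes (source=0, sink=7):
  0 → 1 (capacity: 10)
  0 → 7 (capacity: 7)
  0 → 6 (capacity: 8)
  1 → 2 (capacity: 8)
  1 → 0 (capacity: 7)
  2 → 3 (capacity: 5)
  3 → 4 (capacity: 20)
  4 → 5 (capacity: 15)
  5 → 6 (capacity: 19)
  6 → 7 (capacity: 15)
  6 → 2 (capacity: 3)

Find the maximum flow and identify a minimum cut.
Max flow = 20, Min cut edges: (0,7), (0,6), (2,3)

Maximum flow: 20
Minimum cut: (0,7), (0,6), (2,3)
Partition: S = [0, 1, 2], T = [3, 4, 5, 6, 7]

Max-flow min-cut theorem verified: both equal 20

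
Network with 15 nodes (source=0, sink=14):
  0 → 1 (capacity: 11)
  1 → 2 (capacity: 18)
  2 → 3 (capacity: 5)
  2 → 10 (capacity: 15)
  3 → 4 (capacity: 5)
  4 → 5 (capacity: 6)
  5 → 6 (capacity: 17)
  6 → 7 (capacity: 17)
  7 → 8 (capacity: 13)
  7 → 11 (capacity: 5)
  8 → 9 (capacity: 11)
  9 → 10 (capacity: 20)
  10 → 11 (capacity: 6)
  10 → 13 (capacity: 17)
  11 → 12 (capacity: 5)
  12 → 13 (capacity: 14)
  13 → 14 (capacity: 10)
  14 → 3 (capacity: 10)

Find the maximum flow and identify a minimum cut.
Max flow = 10, Min cut edges: (13,14)

Maximum flow: 10
Minimum cut: (13,14)
Partition: S = [0, 1, 2, 3, 4, 5, 6, 7, 8, 9, 10, 11, 12, 13], T = [14]

Max-flow min-cut theorem verified: both equal 10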